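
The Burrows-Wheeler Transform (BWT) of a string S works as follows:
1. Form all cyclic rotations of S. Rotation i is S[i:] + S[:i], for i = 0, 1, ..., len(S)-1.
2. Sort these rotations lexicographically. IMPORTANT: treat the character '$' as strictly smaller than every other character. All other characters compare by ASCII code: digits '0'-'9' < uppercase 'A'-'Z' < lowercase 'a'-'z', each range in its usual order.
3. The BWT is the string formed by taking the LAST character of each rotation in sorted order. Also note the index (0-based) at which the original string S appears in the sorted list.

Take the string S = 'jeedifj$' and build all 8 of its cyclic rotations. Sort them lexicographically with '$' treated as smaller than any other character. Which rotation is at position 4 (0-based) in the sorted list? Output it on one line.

Answer: fj$jeedi

Derivation:
All 8 rotations (rotation i = S[i:]+S[:i]):
  rot[0] = jeedifj$
  rot[1] = eedifj$j
  rot[2] = edifj$je
  rot[3] = difj$jee
  rot[4] = ifj$jeed
  rot[5] = fj$jeedi
  rot[6] = j$jeedif
  rot[7] = $jeedifj
Sorted (with $ < everything):
  sorted[0] = $jeedifj
  sorted[1] = difj$jee
  sorted[2] = edifj$je
  sorted[3] = eedifj$j
  sorted[4] = fj$jeedi
  sorted[5] = ifj$jeed
  sorted[6] = j$jeedif
  sorted[7] = jeedifj$
sorted[4] = fj$jeedi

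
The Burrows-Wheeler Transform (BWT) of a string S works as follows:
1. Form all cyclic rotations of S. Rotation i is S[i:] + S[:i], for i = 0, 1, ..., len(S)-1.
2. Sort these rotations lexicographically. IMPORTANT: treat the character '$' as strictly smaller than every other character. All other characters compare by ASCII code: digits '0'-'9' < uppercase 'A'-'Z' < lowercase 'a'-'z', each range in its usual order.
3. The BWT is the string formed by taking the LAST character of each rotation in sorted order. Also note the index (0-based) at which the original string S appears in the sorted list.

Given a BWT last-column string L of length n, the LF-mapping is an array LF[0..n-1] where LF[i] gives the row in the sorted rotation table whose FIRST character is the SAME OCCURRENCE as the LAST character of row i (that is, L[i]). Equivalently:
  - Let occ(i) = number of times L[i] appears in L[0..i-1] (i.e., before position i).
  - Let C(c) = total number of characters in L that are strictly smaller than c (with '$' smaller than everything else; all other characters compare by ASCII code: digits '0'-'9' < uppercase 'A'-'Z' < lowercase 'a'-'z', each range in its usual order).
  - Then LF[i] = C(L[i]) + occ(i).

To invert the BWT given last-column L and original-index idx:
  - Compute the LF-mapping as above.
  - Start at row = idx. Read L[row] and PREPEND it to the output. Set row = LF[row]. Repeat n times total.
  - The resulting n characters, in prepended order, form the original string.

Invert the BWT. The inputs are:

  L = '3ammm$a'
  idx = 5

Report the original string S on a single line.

LF mapping: 1 2 4 5 6 0 3
Walk LF starting at row 5, prepending L[row]:
  step 1: row=5, L[5]='$', prepend. Next row=LF[5]=0
  step 2: row=0, L[0]='3', prepend. Next row=LF[0]=1
  step 3: row=1, L[1]='a', prepend. Next row=LF[1]=2
  step 4: row=2, L[2]='m', prepend. Next row=LF[2]=4
  step 5: row=4, L[4]='m', prepend. Next row=LF[4]=6
  step 6: row=6, L[6]='a', prepend. Next row=LF[6]=3
  step 7: row=3, L[3]='m', prepend. Next row=LF[3]=5
Reversed output: mamma3$

Answer: mamma3$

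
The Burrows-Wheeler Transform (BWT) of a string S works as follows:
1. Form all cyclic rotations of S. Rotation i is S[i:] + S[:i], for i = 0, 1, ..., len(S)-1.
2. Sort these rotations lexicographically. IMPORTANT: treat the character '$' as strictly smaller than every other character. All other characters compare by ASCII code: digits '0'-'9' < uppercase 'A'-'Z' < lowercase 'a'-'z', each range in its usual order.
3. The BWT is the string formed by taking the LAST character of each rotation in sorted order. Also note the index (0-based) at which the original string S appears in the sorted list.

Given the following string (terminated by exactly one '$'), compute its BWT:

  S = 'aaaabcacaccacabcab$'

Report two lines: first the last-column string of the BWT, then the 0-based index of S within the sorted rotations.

All 19 rotations (rotation i = S[i:]+S[:i]):
  rot[0] = aaaabcacaccacabcab$
  rot[1] = aaabcacaccacabcab$a
  rot[2] = aabcacaccacabcab$aa
  rot[3] = abcacaccacabcab$aaa
  rot[4] = bcacaccacabcab$aaaa
  rot[5] = cacaccacabcab$aaaab
  rot[6] = acaccacabcab$aaaabc
  rot[7] = caccacabcab$aaaabca
  rot[8] = accacabcab$aaaabcac
  rot[9] = ccacabcab$aaaabcaca
  rot[10] = cacabcab$aaaabcacac
  rot[11] = acabcab$aaaabcacacc
  rot[12] = cabcab$aaaabcacacca
  rot[13] = abcab$aaaabcacaccac
  rot[14] = bcab$aaaabcacaccaca
  rot[15] = cab$aaaabcacaccacab
  rot[16] = ab$aaaabcacaccacabc
  rot[17] = b$aaaabcacaccacabca
  rot[18] = $aaaabcacaccacabcab
Sorted (with $ < everything):
  sorted[0] = $aaaabcacaccacabcab  (last char: 'b')
  sorted[1] = aaaabcacaccacabcab$  (last char: '$')
  sorted[2] = aaabcacaccacabcab$a  (last char: 'a')
  sorted[3] = aabcacaccacabcab$aa  (last char: 'a')
  sorted[4] = ab$aaaabcacaccacabc  (last char: 'c')
  sorted[5] = abcab$aaaabcacaccac  (last char: 'c')
  sorted[6] = abcacaccacabcab$aaa  (last char: 'a')
  sorted[7] = acabcab$aaaabcacacc  (last char: 'c')
  sorted[8] = acaccacabcab$aaaabc  (last char: 'c')
  sorted[9] = accacabcab$aaaabcac  (last char: 'c')
  sorted[10] = b$aaaabcacaccacabca  (last char: 'a')
  sorted[11] = bcab$aaaabcacaccaca  (last char: 'a')
  sorted[12] = bcacaccacabcab$aaaa  (last char: 'a')
  sorted[13] = cab$aaaabcacaccacab  (last char: 'b')
  sorted[14] = cabcab$aaaabcacacca  (last char: 'a')
  sorted[15] = cacabcab$aaaabcacac  (last char: 'c')
  sorted[16] = cacaccacabcab$aaaab  (last char: 'b')
  sorted[17] = caccacabcab$aaaabca  (last char: 'a')
  sorted[18] = ccacabcab$aaaabcaca  (last char: 'a')
Last column: b$aaccacccaaabacbaa
Original string S is at sorted index 1

Answer: b$aaccacccaaabacbaa
1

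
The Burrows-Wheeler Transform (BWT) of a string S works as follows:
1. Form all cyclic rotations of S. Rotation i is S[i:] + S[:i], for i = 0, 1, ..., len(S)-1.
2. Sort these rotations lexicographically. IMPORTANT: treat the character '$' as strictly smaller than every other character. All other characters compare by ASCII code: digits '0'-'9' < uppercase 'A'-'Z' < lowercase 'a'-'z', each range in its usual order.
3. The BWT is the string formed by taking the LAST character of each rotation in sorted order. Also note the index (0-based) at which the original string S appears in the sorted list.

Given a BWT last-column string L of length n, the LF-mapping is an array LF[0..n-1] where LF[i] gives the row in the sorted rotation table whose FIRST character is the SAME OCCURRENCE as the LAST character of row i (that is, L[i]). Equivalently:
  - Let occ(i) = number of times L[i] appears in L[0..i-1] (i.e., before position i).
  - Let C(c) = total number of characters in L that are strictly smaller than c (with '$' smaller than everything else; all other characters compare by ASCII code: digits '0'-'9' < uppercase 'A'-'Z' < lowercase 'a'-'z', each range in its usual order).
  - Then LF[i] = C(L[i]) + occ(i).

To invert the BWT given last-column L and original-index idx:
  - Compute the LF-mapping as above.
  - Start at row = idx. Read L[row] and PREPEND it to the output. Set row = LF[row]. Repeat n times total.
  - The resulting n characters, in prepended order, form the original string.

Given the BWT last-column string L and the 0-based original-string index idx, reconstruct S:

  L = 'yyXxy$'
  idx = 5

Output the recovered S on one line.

Answer: yyXxy$

Derivation:
LF mapping: 3 4 1 2 5 0
Walk LF starting at row 5, prepending L[row]:
  step 1: row=5, L[5]='$', prepend. Next row=LF[5]=0
  step 2: row=0, L[0]='y', prepend. Next row=LF[0]=3
  step 3: row=3, L[3]='x', prepend. Next row=LF[3]=2
  step 4: row=2, L[2]='X', prepend. Next row=LF[2]=1
  step 5: row=1, L[1]='y', prepend. Next row=LF[1]=4
  step 6: row=4, L[4]='y', prepend. Next row=LF[4]=5
Reversed output: yyXxy$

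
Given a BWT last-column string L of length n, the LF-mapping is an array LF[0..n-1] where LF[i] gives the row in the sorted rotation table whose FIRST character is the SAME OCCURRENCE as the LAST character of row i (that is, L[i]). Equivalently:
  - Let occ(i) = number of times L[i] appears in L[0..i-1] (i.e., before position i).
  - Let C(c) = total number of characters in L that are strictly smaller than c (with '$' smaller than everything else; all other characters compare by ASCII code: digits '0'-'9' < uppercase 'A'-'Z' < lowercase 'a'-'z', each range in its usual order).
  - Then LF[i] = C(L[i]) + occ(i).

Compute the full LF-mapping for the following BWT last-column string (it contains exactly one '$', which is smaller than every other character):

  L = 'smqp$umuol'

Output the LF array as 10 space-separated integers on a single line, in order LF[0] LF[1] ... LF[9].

Char counts: '$':1, 'l':1, 'm':2, 'o':1, 'p':1, 'q':1, 's':1, 'u':2
C (first-col start): C('$')=0, C('l')=1, C('m')=2, C('o')=4, C('p')=5, C('q')=6, C('s')=7, C('u')=8
L[0]='s': occ=0, LF[0]=C('s')+0=7+0=7
L[1]='m': occ=0, LF[1]=C('m')+0=2+0=2
L[2]='q': occ=0, LF[2]=C('q')+0=6+0=6
L[3]='p': occ=0, LF[3]=C('p')+0=5+0=5
L[4]='$': occ=0, LF[4]=C('$')+0=0+0=0
L[5]='u': occ=0, LF[5]=C('u')+0=8+0=8
L[6]='m': occ=1, LF[6]=C('m')+1=2+1=3
L[7]='u': occ=1, LF[7]=C('u')+1=8+1=9
L[8]='o': occ=0, LF[8]=C('o')+0=4+0=4
L[9]='l': occ=0, LF[9]=C('l')+0=1+0=1

Answer: 7 2 6 5 0 8 3 9 4 1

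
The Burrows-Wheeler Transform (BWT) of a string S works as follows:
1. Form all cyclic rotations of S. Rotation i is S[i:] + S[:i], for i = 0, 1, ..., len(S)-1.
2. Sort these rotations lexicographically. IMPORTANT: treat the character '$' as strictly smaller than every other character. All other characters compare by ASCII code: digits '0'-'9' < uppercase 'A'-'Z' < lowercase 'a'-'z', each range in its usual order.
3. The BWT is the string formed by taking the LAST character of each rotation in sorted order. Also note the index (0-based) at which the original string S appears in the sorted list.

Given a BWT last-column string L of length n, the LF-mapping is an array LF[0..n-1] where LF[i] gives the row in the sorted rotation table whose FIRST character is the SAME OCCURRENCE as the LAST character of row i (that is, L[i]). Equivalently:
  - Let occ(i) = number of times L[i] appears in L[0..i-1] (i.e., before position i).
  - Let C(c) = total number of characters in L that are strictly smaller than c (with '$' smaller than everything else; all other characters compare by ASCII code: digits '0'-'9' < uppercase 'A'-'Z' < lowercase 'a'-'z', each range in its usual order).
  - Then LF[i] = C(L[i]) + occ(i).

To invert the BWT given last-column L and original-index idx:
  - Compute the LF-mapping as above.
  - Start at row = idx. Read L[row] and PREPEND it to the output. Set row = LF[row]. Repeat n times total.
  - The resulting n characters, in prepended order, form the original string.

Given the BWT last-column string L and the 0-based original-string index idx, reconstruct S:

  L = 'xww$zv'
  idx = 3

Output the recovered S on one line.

Answer: wwvzx$

Derivation:
LF mapping: 4 2 3 0 5 1
Walk LF starting at row 3, prepending L[row]:
  step 1: row=3, L[3]='$', prepend. Next row=LF[3]=0
  step 2: row=0, L[0]='x', prepend. Next row=LF[0]=4
  step 3: row=4, L[4]='z', prepend. Next row=LF[4]=5
  step 4: row=5, L[5]='v', prepend. Next row=LF[5]=1
  step 5: row=1, L[1]='w', prepend. Next row=LF[1]=2
  step 6: row=2, L[2]='w', prepend. Next row=LF[2]=3
Reversed output: wwvzx$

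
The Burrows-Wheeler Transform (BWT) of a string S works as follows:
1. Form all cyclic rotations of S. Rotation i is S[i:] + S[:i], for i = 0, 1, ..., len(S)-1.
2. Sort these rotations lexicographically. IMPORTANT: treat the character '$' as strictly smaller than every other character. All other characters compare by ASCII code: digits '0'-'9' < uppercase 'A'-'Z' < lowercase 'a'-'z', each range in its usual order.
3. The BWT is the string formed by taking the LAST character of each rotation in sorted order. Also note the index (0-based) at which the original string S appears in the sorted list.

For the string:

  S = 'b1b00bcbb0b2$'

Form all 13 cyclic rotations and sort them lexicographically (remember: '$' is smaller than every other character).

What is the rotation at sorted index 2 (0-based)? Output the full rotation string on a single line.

Answer: 0b2$b1b00bcbb

Derivation:
All 13 rotations (rotation i = S[i:]+S[:i]):
  rot[0] = b1b00bcbb0b2$
  rot[1] = 1b00bcbb0b2$b
  rot[2] = b00bcbb0b2$b1
  rot[3] = 00bcbb0b2$b1b
  rot[4] = 0bcbb0b2$b1b0
  rot[5] = bcbb0b2$b1b00
  rot[6] = cbb0b2$b1b00b
  rot[7] = bb0b2$b1b00bc
  rot[8] = b0b2$b1b00bcb
  rot[9] = 0b2$b1b00bcbb
  rot[10] = b2$b1b00bcbb0
  rot[11] = 2$b1b00bcbb0b
  rot[12] = $b1b00bcbb0b2
Sorted (with $ < everything):
  sorted[0] = $b1b00bcbb0b2
  sorted[1] = 00bcbb0b2$b1b
  sorted[2] = 0b2$b1b00bcbb
  sorted[3] = 0bcbb0b2$b1b0
  sorted[4] = 1b00bcbb0b2$b
  sorted[5] = 2$b1b00bcbb0b
  sorted[6] = b00bcbb0b2$b1
  sorted[7] = b0b2$b1b00bcb
  sorted[8] = b1b00bcbb0b2$
  sorted[9] = b2$b1b00bcbb0
  sorted[10] = bb0b2$b1b00bc
  sorted[11] = bcbb0b2$b1b00
  sorted[12] = cbb0b2$b1b00b
sorted[2] = 0b2$b1b00bcbb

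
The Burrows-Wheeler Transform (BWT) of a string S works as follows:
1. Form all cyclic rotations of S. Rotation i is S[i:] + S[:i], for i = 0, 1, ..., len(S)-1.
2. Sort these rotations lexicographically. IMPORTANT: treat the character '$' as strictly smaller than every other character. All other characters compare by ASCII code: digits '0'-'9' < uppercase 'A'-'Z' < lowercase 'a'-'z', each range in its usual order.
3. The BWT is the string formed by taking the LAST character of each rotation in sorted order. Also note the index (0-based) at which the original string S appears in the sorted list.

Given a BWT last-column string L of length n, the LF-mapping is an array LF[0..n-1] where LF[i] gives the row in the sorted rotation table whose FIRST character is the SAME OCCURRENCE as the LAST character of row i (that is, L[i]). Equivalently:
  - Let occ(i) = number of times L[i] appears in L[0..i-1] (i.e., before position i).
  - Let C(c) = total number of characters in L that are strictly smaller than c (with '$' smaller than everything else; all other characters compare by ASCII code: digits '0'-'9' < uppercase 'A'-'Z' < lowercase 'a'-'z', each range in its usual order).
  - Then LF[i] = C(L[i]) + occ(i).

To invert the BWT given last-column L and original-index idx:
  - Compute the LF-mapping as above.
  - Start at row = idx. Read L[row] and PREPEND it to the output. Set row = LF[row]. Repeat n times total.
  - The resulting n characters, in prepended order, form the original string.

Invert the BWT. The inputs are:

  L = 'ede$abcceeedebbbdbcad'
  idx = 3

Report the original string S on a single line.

LF mapping: 15 11 16 0 1 3 8 9 17 18 19 12 20 4 5 6 13 7 10 2 14
Walk LF starting at row 3, prepending L[row]:
  step 1: row=3, L[3]='$', prepend. Next row=LF[3]=0
  step 2: row=0, L[0]='e', prepend. Next row=LF[0]=15
  step 3: row=15, L[15]='b', prepend. Next row=LF[15]=6
  step 4: row=6, L[6]='c', prepend. Next row=LF[6]=8
  step 5: row=8, L[8]='e', prepend. Next row=LF[8]=17
  step 6: row=17, L[17]='b', prepend. Next row=LF[17]=7
  step 7: row=7, L[7]='c', prepend. Next row=LF[7]=9
  step 8: row=9, L[9]='e', prepend. Next row=LF[9]=18
  step 9: row=18, L[18]='c', prepend. Next row=LF[18]=10
  step 10: row=10, L[10]='e', prepend. Next row=LF[10]=19
  step 11: row=19, L[19]='a', prepend. Next row=LF[19]=2
  step 12: row=2, L[2]='e', prepend. Next row=LF[2]=16
  step 13: row=16, L[16]='d', prepend. Next row=LF[16]=13
  step 14: row=13, L[13]='b', prepend. Next row=LF[13]=4
  step 15: row=4, L[4]='a', prepend. Next row=LF[4]=1
  step 16: row=1, L[1]='d', prepend. Next row=LF[1]=11
  step 17: row=11, L[11]='d', prepend. Next row=LF[11]=12
  step 18: row=12, L[12]='e', prepend. Next row=LF[12]=20
  step 19: row=20, L[20]='d', prepend. Next row=LF[20]=14
  step 20: row=14, L[14]='b', prepend. Next row=LF[14]=5
  step 21: row=5, L[5]='b', prepend. Next row=LF[5]=3
Reversed output: bbdeddabdeaececbecbe$

Answer: bbdeddabdeaececbecbe$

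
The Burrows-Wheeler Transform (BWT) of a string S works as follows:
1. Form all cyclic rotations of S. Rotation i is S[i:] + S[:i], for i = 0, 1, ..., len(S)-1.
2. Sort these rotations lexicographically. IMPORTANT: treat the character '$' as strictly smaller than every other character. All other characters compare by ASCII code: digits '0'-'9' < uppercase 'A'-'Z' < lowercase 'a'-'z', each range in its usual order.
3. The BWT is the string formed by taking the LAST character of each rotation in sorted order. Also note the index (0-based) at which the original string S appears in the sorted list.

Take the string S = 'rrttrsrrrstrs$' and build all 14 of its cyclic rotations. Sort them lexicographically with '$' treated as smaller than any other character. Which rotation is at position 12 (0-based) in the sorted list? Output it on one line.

Answer: trsrrrstrs$rrt

Derivation:
All 14 rotations (rotation i = S[i:]+S[:i]):
  rot[0] = rrttrsrrrstrs$
  rot[1] = rttrsrrrstrs$r
  rot[2] = ttrsrrrstrs$rr
  rot[3] = trsrrrstrs$rrt
  rot[4] = rsrrrstrs$rrtt
  rot[5] = srrrstrs$rrttr
  rot[6] = rrrstrs$rrttrs
  rot[7] = rrstrs$rrttrsr
  rot[8] = rstrs$rrttrsrr
  rot[9] = strs$rrttrsrrr
  rot[10] = trs$rrttrsrrrs
  rot[11] = rs$rrttrsrrrst
  rot[12] = s$rrttrsrrrstr
  rot[13] = $rrttrsrrrstrs
Sorted (with $ < everything):
  sorted[0] = $rrttrsrrrstrs
  sorted[1] = rrrstrs$rrttrs
  sorted[2] = rrstrs$rrttrsr
  sorted[3] = rrttrsrrrstrs$
  sorted[4] = rs$rrttrsrrrst
  sorted[5] = rsrrrstrs$rrtt
  sorted[6] = rstrs$rrttrsrr
  sorted[7] = rttrsrrrstrs$r
  sorted[8] = s$rrttrsrrrstr
  sorted[9] = srrrstrs$rrttr
  sorted[10] = strs$rrttrsrrr
  sorted[11] = trs$rrttrsrrrs
  sorted[12] = trsrrrstrs$rrt
  sorted[13] = ttrsrrrstrs$rr
sorted[12] = trsrrrstrs$rrt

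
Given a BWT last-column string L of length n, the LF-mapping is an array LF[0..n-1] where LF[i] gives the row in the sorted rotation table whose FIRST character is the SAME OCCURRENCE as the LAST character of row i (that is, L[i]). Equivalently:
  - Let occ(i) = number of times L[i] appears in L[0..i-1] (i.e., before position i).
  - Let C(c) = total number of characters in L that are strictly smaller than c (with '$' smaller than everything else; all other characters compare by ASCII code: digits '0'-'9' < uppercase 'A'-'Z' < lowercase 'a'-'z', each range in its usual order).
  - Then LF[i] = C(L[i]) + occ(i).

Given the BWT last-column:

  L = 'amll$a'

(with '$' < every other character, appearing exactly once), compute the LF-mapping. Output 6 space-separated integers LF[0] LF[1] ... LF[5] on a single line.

Char counts: '$':1, 'a':2, 'l':2, 'm':1
C (first-col start): C('$')=0, C('a')=1, C('l')=3, C('m')=5
L[0]='a': occ=0, LF[0]=C('a')+0=1+0=1
L[1]='m': occ=0, LF[1]=C('m')+0=5+0=5
L[2]='l': occ=0, LF[2]=C('l')+0=3+0=3
L[3]='l': occ=1, LF[3]=C('l')+1=3+1=4
L[4]='$': occ=0, LF[4]=C('$')+0=0+0=0
L[5]='a': occ=1, LF[5]=C('a')+1=1+1=2

Answer: 1 5 3 4 0 2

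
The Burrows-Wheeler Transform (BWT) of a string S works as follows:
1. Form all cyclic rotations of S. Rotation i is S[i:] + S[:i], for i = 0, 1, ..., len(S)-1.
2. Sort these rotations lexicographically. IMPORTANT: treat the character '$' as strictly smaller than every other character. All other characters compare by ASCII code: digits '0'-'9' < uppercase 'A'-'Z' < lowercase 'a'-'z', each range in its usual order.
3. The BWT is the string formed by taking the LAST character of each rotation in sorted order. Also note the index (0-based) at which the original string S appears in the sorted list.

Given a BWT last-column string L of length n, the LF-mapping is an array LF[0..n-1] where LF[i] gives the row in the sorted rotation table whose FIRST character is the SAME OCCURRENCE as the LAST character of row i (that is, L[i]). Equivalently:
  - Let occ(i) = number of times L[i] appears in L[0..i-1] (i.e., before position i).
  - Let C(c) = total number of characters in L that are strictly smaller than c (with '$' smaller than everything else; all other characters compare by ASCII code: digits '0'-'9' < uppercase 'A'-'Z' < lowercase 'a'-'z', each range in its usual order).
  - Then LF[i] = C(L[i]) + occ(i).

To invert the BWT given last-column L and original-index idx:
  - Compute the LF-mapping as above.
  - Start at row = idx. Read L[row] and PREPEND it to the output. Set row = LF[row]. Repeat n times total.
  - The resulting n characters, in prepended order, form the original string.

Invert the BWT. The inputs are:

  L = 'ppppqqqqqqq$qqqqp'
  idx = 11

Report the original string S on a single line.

LF mapping: 1 2 3 4 6 7 8 9 10 11 12 0 13 14 15 16 5
Walk LF starting at row 11, prepending L[row]:
  step 1: row=11, L[11]='$', prepend. Next row=LF[11]=0
  step 2: row=0, L[0]='p', prepend. Next row=LF[0]=1
  step 3: row=1, L[1]='p', prepend. Next row=LF[1]=2
  step 4: row=2, L[2]='p', prepend. Next row=LF[2]=3
  step 5: row=3, L[3]='p', prepend. Next row=LF[3]=4
  step 6: row=4, L[4]='q', prepend. Next row=LF[4]=6
  step 7: row=6, L[6]='q', prepend. Next row=LF[6]=8
  step 8: row=8, L[8]='q', prepend. Next row=LF[8]=10
  step 9: row=10, L[10]='q', prepend. Next row=LF[10]=12
  step 10: row=12, L[12]='q', prepend. Next row=LF[12]=13
  step 11: row=13, L[13]='q', prepend. Next row=LF[13]=14
  step 12: row=14, L[14]='q', prepend. Next row=LF[14]=15
  step 13: row=15, L[15]='q', prepend. Next row=LF[15]=16
  step 14: row=16, L[16]='p', prepend. Next row=LF[16]=5
  step 15: row=5, L[5]='q', prepend. Next row=LF[5]=7
  step 16: row=7, L[7]='q', prepend. Next row=LF[7]=9
  step 17: row=9, L[9]='q', prepend. Next row=LF[9]=11
Reversed output: qqqpqqqqqqqqpppp$

Answer: qqqpqqqqqqqqpppp$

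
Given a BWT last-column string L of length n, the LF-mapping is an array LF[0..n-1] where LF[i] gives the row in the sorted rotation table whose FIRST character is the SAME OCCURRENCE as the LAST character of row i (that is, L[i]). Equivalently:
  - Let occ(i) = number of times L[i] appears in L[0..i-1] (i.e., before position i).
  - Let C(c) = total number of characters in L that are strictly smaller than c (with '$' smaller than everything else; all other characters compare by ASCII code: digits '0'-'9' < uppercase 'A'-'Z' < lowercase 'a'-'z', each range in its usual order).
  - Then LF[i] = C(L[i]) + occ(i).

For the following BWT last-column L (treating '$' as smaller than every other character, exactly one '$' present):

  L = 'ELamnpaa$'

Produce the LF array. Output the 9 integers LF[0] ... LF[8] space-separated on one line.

Answer: 1 2 3 6 7 8 4 5 0

Derivation:
Char counts: '$':1, 'E':1, 'L':1, 'a':3, 'm':1, 'n':1, 'p':1
C (first-col start): C('$')=0, C('E')=1, C('L')=2, C('a')=3, C('m')=6, C('n')=7, C('p')=8
L[0]='E': occ=0, LF[0]=C('E')+0=1+0=1
L[1]='L': occ=0, LF[1]=C('L')+0=2+0=2
L[2]='a': occ=0, LF[2]=C('a')+0=3+0=3
L[3]='m': occ=0, LF[3]=C('m')+0=6+0=6
L[4]='n': occ=0, LF[4]=C('n')+0=7+0=7
L[5]='p': occ=0, LF[5]=C('p')+0=8+0=8
L[6]='a': occ=1, LF[6]=C('a')+1=3+1=4
L[7]='a': occ=2, LF[7]=C('a')+2=3+2=5
L[8]='$': occ=0, LF[8]=C('$')+0=0+0=0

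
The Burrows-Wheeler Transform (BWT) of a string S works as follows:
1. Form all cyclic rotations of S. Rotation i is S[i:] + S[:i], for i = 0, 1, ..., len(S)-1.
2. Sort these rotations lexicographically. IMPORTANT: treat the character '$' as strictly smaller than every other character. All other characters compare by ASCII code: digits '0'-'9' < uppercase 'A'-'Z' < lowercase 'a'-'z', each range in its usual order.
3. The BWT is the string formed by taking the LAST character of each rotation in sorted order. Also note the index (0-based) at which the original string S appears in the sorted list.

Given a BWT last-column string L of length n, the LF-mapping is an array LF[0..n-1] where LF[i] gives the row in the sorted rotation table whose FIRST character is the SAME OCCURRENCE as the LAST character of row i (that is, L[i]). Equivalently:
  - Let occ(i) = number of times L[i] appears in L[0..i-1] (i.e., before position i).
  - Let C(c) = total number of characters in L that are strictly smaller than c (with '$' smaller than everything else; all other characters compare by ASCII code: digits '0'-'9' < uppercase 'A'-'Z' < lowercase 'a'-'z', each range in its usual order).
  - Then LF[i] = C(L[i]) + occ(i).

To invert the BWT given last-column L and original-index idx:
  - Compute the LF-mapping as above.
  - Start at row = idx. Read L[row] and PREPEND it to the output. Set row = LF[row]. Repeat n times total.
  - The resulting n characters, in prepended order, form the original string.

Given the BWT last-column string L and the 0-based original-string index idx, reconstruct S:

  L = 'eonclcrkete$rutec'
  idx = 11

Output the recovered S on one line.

LF mapping: 4 11 10 1 9 2 12 8 5 14 6 0 13 16 15 7 3
Walk LF starting at row 11, prepending L[row]:
  step 1: row=11, L[11]='$', prepend. Next row=LF[11]=0
  step 2: row=0, L[0]='e', prepend. Next row=LF[0]=4
  step 3: row=4, L[4]='l', prepend. Next row=LF[4]=9
  step 4: row=9, L[9]='t', prepend. Next row=LF[9]=14
  step 5: row=14, L[14]='t', prepend. Next row=LF[14]=15
  step 6: row=15, L[15]='e', prepend. Next row=LF[15]=7
  step 7: row=7, L[7]='k', prepend. Next row=LF[7]=8
  step 8: row=8, L[8]='e', prepend. Next row=LF[8]=5
  step 9: row=5, L[5]='c', prepend. Next row=LF[5]=2
  step 10: row=2, L[2]='n', prepend. Next row=LF[2]=10
  step 11: row=10, L[10]='e', prepend. Next row=LF[10]=6
  step 12: row=6, L[6]='r', prepend. Next row=LF[6]=12
  step 13: row=12, L[12]='r', prepend. Next row=LF[12]=13
  step 14: row=13, L[13]='u', prepend. Next row=LF[13]=16
  step 15: row=16, L[16]='c', prepend. Next row=LF[16]=3
  step 16: row=3, L[3]='c', prepend. Next row=LF[3]=1
  step 17: row=1, L[1]='o', prepend. Next row=LF[1]=11
Reversed output: occurrencekettle$

Answer: occurrencekettle$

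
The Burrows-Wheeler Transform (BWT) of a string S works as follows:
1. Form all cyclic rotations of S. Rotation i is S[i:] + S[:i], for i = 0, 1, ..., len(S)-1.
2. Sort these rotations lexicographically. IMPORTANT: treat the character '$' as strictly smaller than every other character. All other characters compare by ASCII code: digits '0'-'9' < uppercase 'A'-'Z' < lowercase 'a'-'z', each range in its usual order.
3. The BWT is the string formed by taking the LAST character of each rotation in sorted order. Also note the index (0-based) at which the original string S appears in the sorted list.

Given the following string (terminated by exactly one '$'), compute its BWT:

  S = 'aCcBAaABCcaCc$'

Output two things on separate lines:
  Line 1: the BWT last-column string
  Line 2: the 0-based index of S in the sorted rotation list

Answer: caBcAaaBAc$CCC
10

Derivation:
All 14 rotations (rotation i = S[i:]+S[:i]):
  rot[0] = aCcBAaABCcaCc$
  rot[1] = CcBAaABCcaCc$a
  rot[2] = cBAaABCcaCc$aC
  rot[3] = BAaABCcaCc$aCc
  rot[4] = AaABCcaCc$aCcB
  rot[5] = aABCcaCc$aCcBA
  rot[6] = ABCcaCc$aCcBAa
  rot[7] = BCcaCc$aCcBAaA
  rot[8] = CcaCc$aCcBAaAB
  rot[9] = caCc$aCcBAaABC
  rot[10] = aCc$aCcBAaABCc
  rot[11] = Cc$aCcBAaABCca
  rot[12] = c$aCcBAaABCcaC
  rot[13] = $aCcBAaABCcaCc
Sorted (with $ < everything):
  sorted[0] = $aCcBAaABCcaCc  (last char: 'c')
  sorted[1] = ABCcaCc$aCcBAa  (last char: 'a')
  sorted[2] = AaABCcaCc$aCcB  (last char: 'B')
  sorted[3] = BAaABCcaCc$aCc  (last char: 'c')
  sorted[4] = BCcaCc$aCcBAaA  (last char: 'A')
  sorted[5] = Cc$aCcBAaABCca  (last char: 'a')
  sorted[6] = CcBAaABCcaCc$a  (last char: 'a')
  sorted[7] = CcaCc$aCcBAaAB  (last char: 'B')
  sorted[8] = aABCcaCc$aCcBA  (last char: 'A')
  sorted[9] = aCc$aCcBAaABCc  (last char: 'c')
  sorted[10] = aCcBAaABCcaCc$  (last char: '$')
  sorted[11] = c$aCcBAaABCcaC  (last char: 'C')
  sorted[12] = cBAaABCcaCc$aC  (last char: 'C')
  sorted[13] = caCc$aCcBAaABC  (last char: 'C')
Last column: caBcAaaBAc$CCC
Original string S is at sorted index 10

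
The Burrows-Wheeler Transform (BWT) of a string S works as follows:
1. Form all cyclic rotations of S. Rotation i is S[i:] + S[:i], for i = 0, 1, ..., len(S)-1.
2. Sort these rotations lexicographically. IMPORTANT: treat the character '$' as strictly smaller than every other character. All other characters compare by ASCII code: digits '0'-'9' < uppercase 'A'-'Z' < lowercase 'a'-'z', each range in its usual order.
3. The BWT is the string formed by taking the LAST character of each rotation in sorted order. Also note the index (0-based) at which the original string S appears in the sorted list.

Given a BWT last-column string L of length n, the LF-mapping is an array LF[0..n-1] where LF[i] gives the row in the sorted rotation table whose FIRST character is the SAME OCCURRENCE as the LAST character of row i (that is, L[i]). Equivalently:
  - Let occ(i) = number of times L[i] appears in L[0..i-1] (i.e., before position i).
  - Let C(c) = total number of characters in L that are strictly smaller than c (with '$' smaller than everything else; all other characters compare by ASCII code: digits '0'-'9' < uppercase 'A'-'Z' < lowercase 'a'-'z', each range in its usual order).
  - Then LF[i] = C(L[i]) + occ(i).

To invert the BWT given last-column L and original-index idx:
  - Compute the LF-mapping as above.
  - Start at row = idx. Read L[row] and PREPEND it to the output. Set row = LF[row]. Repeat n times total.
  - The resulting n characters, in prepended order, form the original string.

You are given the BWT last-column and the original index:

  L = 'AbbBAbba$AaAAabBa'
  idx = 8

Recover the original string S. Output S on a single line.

LF mapping: 1 12 13 6 2 14 15 8 0 3 9 4 5 10 16 7 11
Walk LF starting at row 8, prepending L[row]:
  step 1: row=8, L[8]='$', prepend. Next row=LF[8]=0
  step 2: row=0, L[0]='A', prepend. Next row=LF[0]=1
  step 3: row=1, L[1]='b', prepend. Next row=LF[1]=12
  step 4: row=12, L[12]='A', prepend. Next row=LF[12]=5
  step 5: row=5, L[5]='b', prepend. Next row=LF[5]=14
  step 6: row=14, L[14]='b', prepend. Next row=LF[14]=16
  step 7: row=16, L[16]='a', prepend. Next row=LF[16]=11
  step 8: row=11, L[11]='A', prepend. Next row=LF[11]=4
  step 9: row=4, L[4]='A', prepend. Next row=LF[4]=2
  step 10: row=2, L[2]='b', prepend. Next row=LF[2]=13
  step 11: row=13, L[13]='a', prepend. Next row=LF[13]=10
  step 12: row=10, L[10]='a', prepend. Next row=LF[10]=9
  step 13: row=9, L[9]='A', prepend. Next row=LF[9]=3
  step 14: row=3, L[3]='B', prepend. Next row=LF[3]=6
  step 15: row=6, L[6]='b', prepend. Next row=LF[6]=15
  step 16: row=15, L[15]='B', prepend. Next row=LF[15]=7
  step 17: row=7, L[7]='a', prepend. Next row=LF[7]=8
Reversed output: aBbBAaabAAabbAbA$

Answer: aBbBAaabAAabbAbA$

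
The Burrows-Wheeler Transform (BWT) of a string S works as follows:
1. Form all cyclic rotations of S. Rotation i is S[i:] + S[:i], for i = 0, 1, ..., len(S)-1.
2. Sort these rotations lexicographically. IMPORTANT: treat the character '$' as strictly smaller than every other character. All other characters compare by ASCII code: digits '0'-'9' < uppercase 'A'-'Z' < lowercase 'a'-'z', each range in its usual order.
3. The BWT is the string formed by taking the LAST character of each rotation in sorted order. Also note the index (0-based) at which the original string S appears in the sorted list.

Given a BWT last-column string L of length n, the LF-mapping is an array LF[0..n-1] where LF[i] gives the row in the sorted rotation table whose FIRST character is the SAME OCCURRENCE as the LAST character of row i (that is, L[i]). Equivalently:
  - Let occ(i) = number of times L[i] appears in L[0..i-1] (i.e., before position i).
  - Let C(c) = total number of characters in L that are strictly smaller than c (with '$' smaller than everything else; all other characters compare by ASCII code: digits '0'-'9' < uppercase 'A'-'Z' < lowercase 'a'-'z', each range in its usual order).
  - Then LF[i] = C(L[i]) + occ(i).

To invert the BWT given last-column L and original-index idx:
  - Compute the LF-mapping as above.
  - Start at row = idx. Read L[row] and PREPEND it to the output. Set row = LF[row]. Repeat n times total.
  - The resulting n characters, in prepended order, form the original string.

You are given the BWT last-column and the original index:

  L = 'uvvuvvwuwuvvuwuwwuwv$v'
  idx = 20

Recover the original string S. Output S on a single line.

LF mapping: 1 8 9 2 10 11 16 3 17 4 12 13 5 18 6 19 20 7 21 14 0 15
Walk LF starting at row 20, prepending L[row]:
  step 1: row=20, L[20]='$', prepend. Next row=LF[20]=0
  step 2: row=0, L[0]='u', prepend. Next row=LF[0]=1
  step 3: row=1, L[1]='v', prepend. Next row=LF[1]=8
  step 4: row=8, L[8]='w', prepend. Next row=LF[8]=17
  step 5: row=17, L[17]='u', prepend. Next row=LF[17]=7
  step 6: row=7, L[7]='u', prepend. Next row=LF[7]=3
  step 7: row=3, L[3]='u', prepend. Next row=LF[3]=2
  step 8: row=2, L[2]='v', prepend. Next row=LF[2]=9
  step 9: row=9, L[9]='u', prepend. Next row=LF[9]=4
  step 10: row=4, L[4]='v', prepend. Next row=LF[4]=10
  step 11: row=10, L[10]='v', prepend. Next row=LF[10]=12
  step 12: row=12, L[12]='u', prepend. Next row=LF[12]=5
  step 13: row=5, L[5]='v', prepend. Next row=LF[5]=11
  step 14: row=11, L[11]='v', prepend. Next row=LF[11]=13
  step 15: row=13, L[13]='w', prepend. Next row=LF[13]=18
  step 16: row=18, L[18]='w', prepend. Next row=LF[18]=21
  step 17: row=21, L[21]='v', prepend. Next row=LF[21]=15
  step 18: row=15, L[15]='w', prepend. Next row=LF[15]=19
  step 19: row=19, L[19]='v', prepend. Next row=LF[19]=14
  step 20: row=14, L[14]='u', prepend. Next row=LF[14]=6
  step 21: row=6, L[6]='w', prepend. Next row=LF[6]=16
  step 22: row=16, L[16]='w', prepend. Next row=LF[16]=20
Reversed output: wwuvwvwwvvuvvuvuuuwvu$

Answer: wwuvwvwwvvuvvuvuuuwvu$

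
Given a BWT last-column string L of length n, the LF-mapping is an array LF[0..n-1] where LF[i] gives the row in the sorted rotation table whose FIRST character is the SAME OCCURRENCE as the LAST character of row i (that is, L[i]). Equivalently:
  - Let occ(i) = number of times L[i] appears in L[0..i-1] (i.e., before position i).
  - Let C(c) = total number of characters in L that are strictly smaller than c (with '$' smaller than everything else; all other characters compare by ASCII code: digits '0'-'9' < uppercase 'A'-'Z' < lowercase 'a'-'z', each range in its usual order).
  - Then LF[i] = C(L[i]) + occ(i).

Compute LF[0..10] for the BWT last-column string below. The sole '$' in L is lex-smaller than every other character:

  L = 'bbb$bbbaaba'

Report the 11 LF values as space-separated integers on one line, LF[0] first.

Char counts: '$':1, 'a':3, 'b':7
C (first-col start): C('$')=0, C('a')=1, C('b')=4
L[0]='b': occ=0, LF[0]=C('b')+0=4+0=4
L[1]='b': occ=1, LF[1]=C('b')+1=4+1=5
L[2]='b': occ=2, LF[2]=C('b')+2=4+2=6
L[3]='$': occ=0, LF[3]=C('$')+0=0+0=0
L[4]='b': occ=3, LF[4]=C('b')+3=4+3=7
L[5]='b': occ=4, LF[5]=C('b')+4=4+4=8
L[6]='b': occ=5, LF[6]=C('b')+5=4+5=9
L[7]='a': occ=0, LF[7]=C('a')+0=1+0=1
L[8]='a': occ=1, LF[8]=C('a')+1=1+1=2
L[9]='b': occ=6, LF[9]=C('b')+6=4+6=10
L[10]='a': occ=2, LF[10]=C('a')+2=1+2=3

Answer: 4 5 6 0 7 8 9 1 2 10 3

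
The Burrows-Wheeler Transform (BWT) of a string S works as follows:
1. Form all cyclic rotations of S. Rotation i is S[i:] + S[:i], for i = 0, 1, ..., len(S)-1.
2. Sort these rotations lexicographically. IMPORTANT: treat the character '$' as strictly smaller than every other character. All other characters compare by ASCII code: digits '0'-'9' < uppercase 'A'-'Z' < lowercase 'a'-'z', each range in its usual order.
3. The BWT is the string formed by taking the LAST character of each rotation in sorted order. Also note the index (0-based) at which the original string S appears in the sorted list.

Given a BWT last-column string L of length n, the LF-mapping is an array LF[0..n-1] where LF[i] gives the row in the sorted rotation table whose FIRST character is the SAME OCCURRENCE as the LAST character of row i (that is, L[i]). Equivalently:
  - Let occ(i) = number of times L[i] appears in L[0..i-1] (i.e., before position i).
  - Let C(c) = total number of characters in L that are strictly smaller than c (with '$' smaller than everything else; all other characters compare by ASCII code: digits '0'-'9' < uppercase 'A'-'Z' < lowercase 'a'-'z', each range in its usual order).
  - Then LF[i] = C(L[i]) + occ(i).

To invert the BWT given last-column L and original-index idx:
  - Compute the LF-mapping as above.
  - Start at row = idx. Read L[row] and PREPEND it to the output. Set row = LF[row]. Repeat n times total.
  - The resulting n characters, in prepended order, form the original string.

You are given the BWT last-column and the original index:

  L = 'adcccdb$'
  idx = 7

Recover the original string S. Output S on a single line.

LF mapping: 1 6 3 4 5 7 2 0
Walk LF starting at row 7, prepending L[row]:
  step 1: row=7, L[7]='$', prepend. Next row=LF[7]=0
  step 2: row=0, L[0]='a', prepend. Next row=LF[0]=1
  step 3: row=1, L[1]='d', prepend. Next row=LF[1]=6
  step 4: row=6, L[6]='b', prepend. Next row=LF[6]=2
  step 5: row=2, L[2]='c', prepend. Next row=LF[2]=3
  step 6: row=3, L[3]='c', prepend. Next row=LF[3]=4
  step 7: row=4, L[4]='c', prepend. Next row=LF[4]=5
  step 8: row=5, L[5]='d', prepend. Next row=LF[5]=7
Reversed output: dcccbda$

Answer: dcccbda$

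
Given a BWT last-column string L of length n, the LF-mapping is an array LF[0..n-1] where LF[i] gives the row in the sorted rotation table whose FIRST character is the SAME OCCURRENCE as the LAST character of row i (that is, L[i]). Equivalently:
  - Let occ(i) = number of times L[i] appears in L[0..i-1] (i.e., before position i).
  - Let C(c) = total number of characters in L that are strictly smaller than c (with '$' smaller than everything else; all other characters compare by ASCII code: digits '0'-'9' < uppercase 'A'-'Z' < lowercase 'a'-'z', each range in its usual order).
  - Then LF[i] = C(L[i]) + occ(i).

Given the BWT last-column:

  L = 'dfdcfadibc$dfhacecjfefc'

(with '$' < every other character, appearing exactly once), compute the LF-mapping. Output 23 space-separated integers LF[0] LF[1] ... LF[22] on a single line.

Answer: 9 15 10 4 16 1 11 21 3 5 0 12 17 20 2 6 13 7 22 18 14 19 8

Derivation:
Char counts: '$':1, 'a':2, 'b':1, 'c':5, 'd':4, 'e':2, 'f':5, 'h':1, 'i':1, 'j':1
C (first-col start): C('$')=0, C('a')=1, C('b')=3, C('c')=4, C('d')=9, C('e')=13, C('f')=15, C('h')=20, C('i')=21, C('j')=22
L[0]='d': occ=0, LF[0]=C('d')+0=9+0=9
L[1]='f': occ=0, LF[1]=C('f')+0=15+0=15
L[2]='d': occ=1, LF[2]=C('d')+1=9+1=10
L[3]='c': occ=0, LF[3]=C('c')+0=4+0=4
L[4]='f': occ=1, LF[4]=C('f')+1=15+1=16
L[5]='a': occ=0, LF[5]=C('a')+0=1+0=1
L[6]='d': occ=2, LF[6]=C('d')+2=9+2=11
L[7]='i': occ=0, LF[7]=C('i')+0=21+0=21
L[8]='b': occ=0, LF[8]=C('b')+0=3+0=3
L[9]='c': occ=1, LF[9]=C('c')+1=4+1=5
L[10]='$': occ=0, LF[10]=C('$')+0=0+0=0
L[11]='d': occ=3, LF[11]=C('d')+3=9+3=12
L[12]='f': occ=2, LF[12]=C('f')+2=15+2=17
L[13]='h': occ=0, LF[13]=C('h')+0=20+0=20
L[14]='a': occ=1, LF[14]=C('a')+1=1+1=2
L[15]='c': occ=2, LF[15]=C('c')+2=4+2=6
L[16]='e': occ=0, LF[16]=C('e')+0=13+0=13
L[17]='c': occ=3, LF[17]=C('c')+3=4+3=7
L[18]='j': occ=0, LF[18]=C('j')+0=22+0=22
L[19]='f': occ=3, LF[19]=C('f')+3=15+3=18
L[20]='e': occ=1, LF[20]=C('e')+1=13+1=14
L[21]='f': occ=4, LF[21]=C('f')+4=15+4=19
L[22]='c': occ=4, LF[22]=C('c')+4=4+4=8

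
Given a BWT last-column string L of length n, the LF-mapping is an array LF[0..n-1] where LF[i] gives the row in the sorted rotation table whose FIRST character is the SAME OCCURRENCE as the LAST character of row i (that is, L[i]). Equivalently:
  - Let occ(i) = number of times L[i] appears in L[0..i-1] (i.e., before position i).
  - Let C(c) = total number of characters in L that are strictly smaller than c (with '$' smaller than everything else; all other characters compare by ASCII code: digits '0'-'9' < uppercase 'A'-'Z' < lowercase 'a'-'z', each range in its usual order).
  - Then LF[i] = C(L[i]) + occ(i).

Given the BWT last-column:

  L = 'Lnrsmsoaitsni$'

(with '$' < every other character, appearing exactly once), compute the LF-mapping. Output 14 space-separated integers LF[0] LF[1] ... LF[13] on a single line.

Char counts: '$':1, 'L':1, 'a':1, 'i':2, 'm':1, 'n':2, 'o':1, 'r':1, 's':3, 't':1
C (first-col start): C('$')=0, C('L')=1, C('a')=2, C('i')=3, C('m')=5, C('n')=6, C('o')=8, C('r')=9, C('s')=10, C('t')=13
L[0]='L': occ=0, LF[0]=C('L')+0=1+0=1
L[1]='n': occ=0, LF[1]=C('n')+0=6+0=6
L[2]='r': occ=0, LF[2]=C('r')+0=9+0=9
L[3]='s': occ=0, LF[3]=C('s')+0=10+0=10
L[4]='m': occ=0, LF[4]=C('m')+0=5+0=5
L[5]='s': occ=1, LF[5]=C('s')+1=10+1=11
L[6]='o': occ=0, LF[6]=C('o')+0=8+0=8
L[7]='a': occ=0, LF[7]=C('a')+0=2+0=2
L[8]='i': occ=0, LF[8]=C('i')+0=3+0=3
L[9]='t': occ=0, LF[9]=C('t')+0=13+0=13
L[10]='s': occ=2, LF[10]=C('s')+2=10+2=12
L[11]='n': occ=1, LF[11]=C('n')+1=6+1=7
L[12]='i': occ=1, LF[12]=C('i')+1=3+1=4
L[13]='$': occ=0, LF[13]=C('$')+0=0+0=0

Answer: 1 6 9 10 5 11 8 2 3 13 12 7 4 0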